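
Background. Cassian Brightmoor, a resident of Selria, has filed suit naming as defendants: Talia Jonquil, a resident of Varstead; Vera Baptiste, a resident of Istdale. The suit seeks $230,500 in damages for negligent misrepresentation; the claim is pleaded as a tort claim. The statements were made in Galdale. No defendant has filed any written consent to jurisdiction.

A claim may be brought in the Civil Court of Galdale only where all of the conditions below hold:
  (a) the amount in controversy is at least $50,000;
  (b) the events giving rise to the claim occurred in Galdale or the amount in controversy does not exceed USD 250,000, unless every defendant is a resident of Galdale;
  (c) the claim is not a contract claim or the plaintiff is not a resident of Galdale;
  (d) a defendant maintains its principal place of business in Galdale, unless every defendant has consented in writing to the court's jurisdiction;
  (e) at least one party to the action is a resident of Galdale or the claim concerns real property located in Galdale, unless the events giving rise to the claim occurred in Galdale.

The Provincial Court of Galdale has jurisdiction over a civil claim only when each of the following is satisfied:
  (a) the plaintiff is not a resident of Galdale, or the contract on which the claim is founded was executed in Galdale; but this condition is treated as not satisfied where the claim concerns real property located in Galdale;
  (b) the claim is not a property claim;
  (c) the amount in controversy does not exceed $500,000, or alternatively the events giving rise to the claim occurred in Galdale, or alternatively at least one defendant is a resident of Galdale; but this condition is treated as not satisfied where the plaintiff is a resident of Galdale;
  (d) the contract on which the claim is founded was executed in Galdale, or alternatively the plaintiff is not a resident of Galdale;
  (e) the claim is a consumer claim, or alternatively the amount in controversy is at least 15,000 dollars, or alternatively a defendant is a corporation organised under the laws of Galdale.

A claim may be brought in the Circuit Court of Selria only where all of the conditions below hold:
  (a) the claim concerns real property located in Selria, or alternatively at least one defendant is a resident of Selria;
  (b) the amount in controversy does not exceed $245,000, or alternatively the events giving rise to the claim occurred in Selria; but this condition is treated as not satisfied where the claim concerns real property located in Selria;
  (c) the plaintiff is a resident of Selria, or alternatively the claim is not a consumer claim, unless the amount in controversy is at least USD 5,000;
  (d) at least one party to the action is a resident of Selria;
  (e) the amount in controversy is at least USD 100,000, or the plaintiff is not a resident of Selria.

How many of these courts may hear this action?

The Civil Court of Galdale:
  (a) The amount in controversy is USD 230,500, which meets the $50,000 floor. Met.
  (b) The operative events occurred in Galdale, which satisfies one of the alternatives. Met.
  (c) The claim is a tort claim, not a contract claim — that alternative is enough. Condition met.
  (d) No defendant is a corporation. And no such written consent has been filed, so the proviso does not save it. Fails.
  (e) No party resides in Galdale; the claim does not concern real property — no alternative holds. But the operative events occurred in Galdale, and the 'unless' clause therefore excuses the requirement. Satisfied.
  → The court lacks jurisdiction.
The Provincial Court of Galdale:
  (a) The plaintiff resides in Selria, which is not Galdale, which satisfies one of the alternatives. The exception is not triggered, since the claim does not concern real property. Condition met.
  (b) The claim is a tort claim, not a property claim. Satisfied.
  (c) The amount in controversy is $230,500, within the USD 500,000 ceiling — that alternative is enough. And the carve-out is inapplicable — the plaintiff resides in Selria, not Galdale. Condition met.
  (d) The plaintiff resides in Selria, which is not Galdale, so one alternative holds. Condition met.
  (e) The amount in controversy is $230,500, which meets the USD 15,000 floor — that alternative is enough. Satisfied.
  → Jurisdiction lies.
The Circuit Court of Selria:
  (a) The claim does not concern real property; no defendant resides in Selria (they reside in Varstead, Istdale) — none of the alternatives is met. Condition not met.
  (b) The amount in controversy is 230,500 dollars, within the 245,000 dollars ceiling, which satisfies one of the alternatives. The carve-out does not apply: the claim does not concern real property. Condition met.
  (c) The plaintiff resides in Selria, so this disjunct is met. Met.
  (d) Cassian Brightmoor resides in Selria. Condition met.
  (e) The amount in controversy is 230,500 dollars, which meets the 100,000 dollars floor — that alternative is enough. Condition met.
  → No jurisdiction.
Courts with jurisdiction: the Provincial Court of Galdale — 1 in total.

1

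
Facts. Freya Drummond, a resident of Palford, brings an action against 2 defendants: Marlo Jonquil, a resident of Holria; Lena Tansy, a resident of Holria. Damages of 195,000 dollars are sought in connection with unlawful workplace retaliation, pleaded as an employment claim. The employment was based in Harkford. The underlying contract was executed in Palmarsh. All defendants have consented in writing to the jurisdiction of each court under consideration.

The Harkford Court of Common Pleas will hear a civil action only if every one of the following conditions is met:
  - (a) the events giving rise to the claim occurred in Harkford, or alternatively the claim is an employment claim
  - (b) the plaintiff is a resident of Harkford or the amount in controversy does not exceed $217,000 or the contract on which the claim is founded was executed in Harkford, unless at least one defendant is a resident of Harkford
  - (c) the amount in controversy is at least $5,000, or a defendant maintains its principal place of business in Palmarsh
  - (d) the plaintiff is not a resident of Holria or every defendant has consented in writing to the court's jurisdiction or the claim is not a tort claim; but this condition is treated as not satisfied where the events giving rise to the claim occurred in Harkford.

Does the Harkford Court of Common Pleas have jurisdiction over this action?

No

The Harkford Court of Common Pleas:
  (a) The operative events occurred in Harkford, so this disjunct is met. Satisfied.
  (b) The amount in controversy is $195,000, within the 217,000 dollars ceiling, which satisfies one of the alternatives. Condition met.
  (c) The amount in controversy is $195,000, which meets the 5,000 dollars floor, so one alternative holds. Met.
  (d) The plaintiff resides in Palford, which is not Holria — that alternative is enough. But the operative events occurred in Harkford, triggering the carve-out and defeating this condition. Not met.
  → Not every requirement is met — no jurisdiction.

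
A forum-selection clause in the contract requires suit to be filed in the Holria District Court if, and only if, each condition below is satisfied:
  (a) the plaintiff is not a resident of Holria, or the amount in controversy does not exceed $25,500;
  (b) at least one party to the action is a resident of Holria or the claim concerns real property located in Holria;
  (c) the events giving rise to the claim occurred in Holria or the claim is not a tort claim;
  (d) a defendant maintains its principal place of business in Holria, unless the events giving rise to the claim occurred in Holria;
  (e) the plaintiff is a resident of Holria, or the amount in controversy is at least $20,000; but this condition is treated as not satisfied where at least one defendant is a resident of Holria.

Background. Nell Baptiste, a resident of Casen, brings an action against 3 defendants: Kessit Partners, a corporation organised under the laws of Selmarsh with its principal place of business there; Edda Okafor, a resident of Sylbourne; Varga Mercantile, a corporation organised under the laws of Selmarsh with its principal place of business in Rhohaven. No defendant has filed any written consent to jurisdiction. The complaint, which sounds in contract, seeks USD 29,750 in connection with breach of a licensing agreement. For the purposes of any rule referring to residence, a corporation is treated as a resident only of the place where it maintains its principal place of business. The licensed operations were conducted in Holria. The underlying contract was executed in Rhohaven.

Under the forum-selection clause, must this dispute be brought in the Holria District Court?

The Holria District Court:
  (a) The plaintiff resides in Casen, which is not Holria, so one alternative holds. Satisfied.
  (b) No party resides in Holria; the claim does not concern real property — every alternative fails. Not satisfied.
  (c) The operative events occurred in Holria, so one alternative holds. Condition met.
  (d) The corporate defendant(s) have their principal place of business in Rhohaven, Selmarsh, not Holria. However, the operative events occurred in Holria, so the 'unless' proviso supplies this condition. Met.
  (e) The amount in controversy is USD 29,750, which meets the 20,000 dollars floor, so one alternative holds. The exception is not triggered, since no defendant resides in Holria (they reside in Selmarsh, Sylbourne, Rhohaven). Met.
  → The clause does not apply.

No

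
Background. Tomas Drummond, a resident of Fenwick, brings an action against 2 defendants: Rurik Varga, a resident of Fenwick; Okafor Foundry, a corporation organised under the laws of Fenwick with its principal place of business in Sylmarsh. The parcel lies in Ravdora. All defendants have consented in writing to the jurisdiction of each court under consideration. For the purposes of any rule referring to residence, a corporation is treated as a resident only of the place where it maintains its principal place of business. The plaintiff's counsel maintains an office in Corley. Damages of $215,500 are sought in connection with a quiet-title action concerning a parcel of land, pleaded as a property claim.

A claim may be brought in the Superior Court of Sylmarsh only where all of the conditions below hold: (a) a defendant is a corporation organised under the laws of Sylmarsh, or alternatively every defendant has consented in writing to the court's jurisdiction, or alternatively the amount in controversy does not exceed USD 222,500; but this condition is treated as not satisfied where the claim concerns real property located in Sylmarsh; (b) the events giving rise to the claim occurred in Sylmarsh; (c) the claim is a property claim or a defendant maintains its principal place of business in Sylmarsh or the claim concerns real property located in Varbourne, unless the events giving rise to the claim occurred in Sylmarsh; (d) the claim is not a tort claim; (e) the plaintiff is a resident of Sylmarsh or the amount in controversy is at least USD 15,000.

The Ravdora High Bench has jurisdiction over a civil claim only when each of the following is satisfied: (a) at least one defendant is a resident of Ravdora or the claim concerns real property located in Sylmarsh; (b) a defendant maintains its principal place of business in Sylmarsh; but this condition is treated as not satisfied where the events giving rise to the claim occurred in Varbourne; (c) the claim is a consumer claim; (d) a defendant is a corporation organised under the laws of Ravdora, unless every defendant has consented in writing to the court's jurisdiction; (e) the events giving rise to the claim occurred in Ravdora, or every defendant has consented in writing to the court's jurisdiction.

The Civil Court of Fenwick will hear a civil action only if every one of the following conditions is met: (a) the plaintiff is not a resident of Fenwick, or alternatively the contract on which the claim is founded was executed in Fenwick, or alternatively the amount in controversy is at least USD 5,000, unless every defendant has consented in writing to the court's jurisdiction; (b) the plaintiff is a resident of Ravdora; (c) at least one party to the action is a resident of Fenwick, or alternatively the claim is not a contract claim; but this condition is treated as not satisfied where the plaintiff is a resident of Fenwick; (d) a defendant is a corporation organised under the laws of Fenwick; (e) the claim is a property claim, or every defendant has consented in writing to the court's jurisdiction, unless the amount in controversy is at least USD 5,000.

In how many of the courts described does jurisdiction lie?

The Superior Court of Sylmarsh:
  (a) Every defendant has filed written consent, so one alternative holds. The exception is not triggered, since the property lies in Ravdora, not Sylmarsh. Satisfied.
  (b) The operative events occurred in Ravdora, not Sylmarsh. Fails.
  (c) The claim is a property claim — that alternative is enough. Condition met.
  (d) The claim is a property claim, not a tort claim. Satisfied.
  (e) The amount in controversy is $215,500, which meets the USD 15,000 floor, so one alternative holds. Met.
  → No jurisdiction.
The Ravdora High Bench:
  (a) No defendant resides in Ravdora (they reside in Fenwick, Sylmarsh); the property lies in Ravdora, not Sylmarsh — every alternative fails. Not met.
  (b) Okafor Foundry has its principal place of business in Sylmarsh. And the carve-out is inapplicable — the operative events occurred in Ravdora, not Varbourne. Satisfied.
  (c) The claim is a property claim, not a consumer claim. Not satisfied.
  (d) The corporate defendant(s) are organised in Fenwick, not Ravdora. The proviso rescues it, though: every defendant has filed written consent. Met.
  (e) The operative events occurred in Ravdora — that alternative is enough. Met.
  → The court lacks jurisdiction.
The Civil Court of Fenwick:
  (a) The amount in controversy is USD 215,500, which meets the $5,000 floor — that alternative is enough. Met.
  (b) The plaintiff resides in Fenwick, not Ravdora. Not met.
  (c) Tomas Drummond resides in Fenwick, so one alternative holds. But the carve-out bites: the plaintiff resides in Fenwick. Condition not met.
  (d) Okafor Foundry is organised under the laws of Fenwick. Condition met.
  (e) The claim is a property claim, so this disjunct is met. Met.
  → No jurisdiction.
No court satisfies all of its conditions.

0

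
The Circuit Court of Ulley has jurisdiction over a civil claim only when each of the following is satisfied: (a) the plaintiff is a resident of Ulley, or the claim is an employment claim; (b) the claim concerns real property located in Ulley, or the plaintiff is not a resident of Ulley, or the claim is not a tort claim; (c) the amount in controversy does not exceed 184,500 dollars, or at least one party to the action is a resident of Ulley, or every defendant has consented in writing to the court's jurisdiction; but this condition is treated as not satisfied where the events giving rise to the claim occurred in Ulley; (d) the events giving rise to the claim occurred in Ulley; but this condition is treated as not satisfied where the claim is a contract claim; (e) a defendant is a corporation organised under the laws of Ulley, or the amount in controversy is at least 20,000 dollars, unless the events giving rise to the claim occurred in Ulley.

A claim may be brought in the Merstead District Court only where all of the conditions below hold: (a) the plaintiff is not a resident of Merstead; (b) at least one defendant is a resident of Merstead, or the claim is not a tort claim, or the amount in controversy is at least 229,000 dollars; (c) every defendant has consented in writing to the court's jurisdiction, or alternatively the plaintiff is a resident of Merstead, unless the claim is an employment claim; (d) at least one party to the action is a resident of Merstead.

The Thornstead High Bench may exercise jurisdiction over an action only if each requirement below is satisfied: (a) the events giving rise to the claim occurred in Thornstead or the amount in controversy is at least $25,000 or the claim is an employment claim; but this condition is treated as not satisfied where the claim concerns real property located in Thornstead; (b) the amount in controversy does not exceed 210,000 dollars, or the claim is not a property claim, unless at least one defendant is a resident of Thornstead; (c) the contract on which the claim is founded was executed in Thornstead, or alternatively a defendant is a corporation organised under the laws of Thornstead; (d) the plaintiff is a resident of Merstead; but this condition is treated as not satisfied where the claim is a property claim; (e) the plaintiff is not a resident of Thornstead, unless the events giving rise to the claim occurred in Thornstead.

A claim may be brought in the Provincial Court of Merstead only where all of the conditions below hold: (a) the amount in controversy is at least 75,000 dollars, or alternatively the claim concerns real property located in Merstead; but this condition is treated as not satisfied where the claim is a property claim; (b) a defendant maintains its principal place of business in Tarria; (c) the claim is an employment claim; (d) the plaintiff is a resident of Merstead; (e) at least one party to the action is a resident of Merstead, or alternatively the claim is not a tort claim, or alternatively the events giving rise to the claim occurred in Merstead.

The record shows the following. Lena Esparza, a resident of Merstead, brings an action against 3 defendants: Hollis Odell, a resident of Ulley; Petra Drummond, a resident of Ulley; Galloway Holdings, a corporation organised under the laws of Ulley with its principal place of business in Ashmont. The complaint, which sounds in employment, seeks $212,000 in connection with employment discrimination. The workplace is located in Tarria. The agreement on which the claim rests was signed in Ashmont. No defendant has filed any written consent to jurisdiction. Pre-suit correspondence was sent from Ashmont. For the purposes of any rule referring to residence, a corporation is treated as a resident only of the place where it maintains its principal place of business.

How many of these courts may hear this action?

The Circuit Court of Ulley:
  (a) The claim is an employment claim, so one alternative holds. Condition met.
  (b) The plaintiff resides in Merstead, which is not Ulley, which satisfies one of the alternatives. Satisfied.
  (c) Hollis Odell resides in Ulley, which satisfies one of the alternatives. And the carve-out is inapplicable — the operative events occurred in Tarria, not Ulley. Satisfied.
  (d) The operative events occurred in Tarria, not Ulley. Not met.
  (e) Galloway Holdings is organised under the laws of Ulley, which satisfies one of the alternatives. Met.
  → Not every requirement is met — no jurisdiction.
The Merstead District Court:
  (a) The plaintiff resides in Merstead. Not met.
  (b) The claim is an employment claim, not a tort claim — that alternative is enough. Satisfied.
  (c) The plaintiff resides in Merstead, so one alternative holds. Met.
  (d) Lena Esparza resides in Merstead. Satisfied.
  → The court lacks jurisdiction.
The Thornstead High Bench:
  (a) The amount in controversy is USD 212,000, which meets the 25,000 dollars floor, so one alternative holds. The exception is not triggered, since the claim does not concern real property. Condition met.
  (b) The claim is an employment claim, not a property claim, so this disjunct is met. Satisfied.
  (c) The contract was executed in Ashmont, not Thornstead; the corporate defendant(s) are organised in Ulley, not Thornstead — every alternative fails. Condition not met.
  (d) The plaintiff resides in Merstead. The carve-out does not apply: the claim is an employment claim, not a property claim. Met.
  (e) The plaintiff resides in Merstead, which is not Thornstead. Satisfied.
  → Not every requirement is met — no jurisdiction.
The Provincial Court of Merstead:
  (a) The amount in controversy is 212,000 dollars, which meets the 75,000 dollars floor, so one alternative holds. And the carve-out is inapplicable — the claim is an employment claim, not a property claim. Satisfied.
  (b) The corporate defendant(s) have their principal place of business in Ashmont, not Tarria. Not met.
  (c) The claim is an employment claim. Met.
  (d) The plaintiff resides in Merstead. Met.
  (e) Lena Esparza resides in Merstead, which satisfies one of the alternatives. Satisfied.
  → At least one condition fails; no jurisdiction.
No court satisfies all of its conditions.

0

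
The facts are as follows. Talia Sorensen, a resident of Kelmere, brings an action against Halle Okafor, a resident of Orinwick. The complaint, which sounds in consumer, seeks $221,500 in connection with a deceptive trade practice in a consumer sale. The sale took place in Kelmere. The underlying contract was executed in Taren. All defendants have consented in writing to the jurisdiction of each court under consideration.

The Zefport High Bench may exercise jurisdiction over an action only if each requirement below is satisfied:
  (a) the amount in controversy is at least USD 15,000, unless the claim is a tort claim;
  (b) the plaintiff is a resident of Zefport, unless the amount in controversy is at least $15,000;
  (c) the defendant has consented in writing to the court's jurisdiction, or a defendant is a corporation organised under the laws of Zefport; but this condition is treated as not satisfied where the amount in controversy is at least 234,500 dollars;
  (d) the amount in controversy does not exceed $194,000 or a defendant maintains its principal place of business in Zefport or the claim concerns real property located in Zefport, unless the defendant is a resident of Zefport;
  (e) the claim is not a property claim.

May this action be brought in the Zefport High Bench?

No

The Zefport High Bench:
  (a) The amount in controversy is $221,500, which meets the USD 15,000 floor. Met.
  (b) The plaintiff resides in Kelmere, not Zefport. However, the amount in controversy is USD 221,500, which meets the 15,000 dollars floor, so the 'unless' proviso supplies this condition. Met.
  (c) Every defendant has filed written consent, which satisfies one of the alternatives. The exception is not triggered, since the amount in controversy is USD 221,500, below the 234,500 dollars floor. Condition met.
  (d) The amount in controversy is $221,500, above the USD 194,000 ceiling; no defendant is a corporation; the claim does not concern real property — no alternative holds. Nor does the 'unless' clause help: the defendant resides in Orinwick, not Zefport. Condition not met.
  (e) The claim is a consumer claim, not a property claim. Condition met.
  → Not every requirement is met — no jurisdiction.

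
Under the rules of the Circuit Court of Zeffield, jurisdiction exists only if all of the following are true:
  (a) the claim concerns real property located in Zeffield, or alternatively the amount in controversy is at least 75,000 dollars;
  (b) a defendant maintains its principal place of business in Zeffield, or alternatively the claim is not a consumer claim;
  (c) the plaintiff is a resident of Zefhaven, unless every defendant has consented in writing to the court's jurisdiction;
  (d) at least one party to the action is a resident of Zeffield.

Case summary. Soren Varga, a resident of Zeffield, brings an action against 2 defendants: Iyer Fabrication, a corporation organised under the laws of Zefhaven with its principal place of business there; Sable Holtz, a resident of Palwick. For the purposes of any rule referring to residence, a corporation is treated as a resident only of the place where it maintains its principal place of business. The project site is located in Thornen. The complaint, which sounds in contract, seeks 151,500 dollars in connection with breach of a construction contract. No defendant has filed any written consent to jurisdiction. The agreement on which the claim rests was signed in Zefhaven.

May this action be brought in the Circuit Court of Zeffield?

No

The Circuit Court of Zeffield:
  (a) The amount in controversy is $151,500, which meets the 75,000 dollars floor, so one alternative holds. Satisfied.
  (b) The claim is a contract claim, not a consumer claim, so this disjunct is met. Met.
  (c) The plaintiff resides in Zeffield, not Zefhaven. And no such written consent has been filed, so the proviso does not save it. Not met.
  (d) Soren Varga resides in Zeffield. Condition met.
  → At least one condition fails; no jurisdiction.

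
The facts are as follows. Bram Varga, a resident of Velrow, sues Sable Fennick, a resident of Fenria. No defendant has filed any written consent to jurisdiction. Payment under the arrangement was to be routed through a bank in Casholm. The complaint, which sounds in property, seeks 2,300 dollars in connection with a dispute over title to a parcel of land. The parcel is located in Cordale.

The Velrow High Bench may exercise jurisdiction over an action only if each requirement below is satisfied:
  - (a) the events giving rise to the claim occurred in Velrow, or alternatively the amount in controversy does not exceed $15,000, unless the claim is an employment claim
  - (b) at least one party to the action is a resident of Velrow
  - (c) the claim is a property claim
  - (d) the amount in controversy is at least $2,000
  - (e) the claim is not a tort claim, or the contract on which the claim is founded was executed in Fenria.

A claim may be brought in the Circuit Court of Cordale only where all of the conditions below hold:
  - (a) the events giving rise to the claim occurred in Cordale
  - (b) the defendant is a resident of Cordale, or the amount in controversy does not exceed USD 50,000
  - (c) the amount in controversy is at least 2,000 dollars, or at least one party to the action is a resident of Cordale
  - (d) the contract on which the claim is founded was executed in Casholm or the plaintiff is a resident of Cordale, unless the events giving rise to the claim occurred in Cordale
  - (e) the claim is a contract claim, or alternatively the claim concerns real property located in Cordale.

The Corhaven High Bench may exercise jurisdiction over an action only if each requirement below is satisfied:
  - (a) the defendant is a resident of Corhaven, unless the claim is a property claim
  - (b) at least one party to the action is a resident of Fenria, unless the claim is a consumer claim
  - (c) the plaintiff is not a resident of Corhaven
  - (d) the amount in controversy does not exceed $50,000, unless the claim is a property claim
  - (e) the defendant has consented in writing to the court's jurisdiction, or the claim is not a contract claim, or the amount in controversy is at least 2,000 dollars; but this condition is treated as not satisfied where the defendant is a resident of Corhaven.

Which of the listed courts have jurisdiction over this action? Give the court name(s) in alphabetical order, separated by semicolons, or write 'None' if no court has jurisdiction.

the Circuit Court of Cordale; the Corhaven High Bench; the Velrow High Bench

The Velrow High Bench:
  (a) The amount in controversy is $2,300, within the 15,000 dollars ceiling, so this disjunct is met. Met.
  (b) Bram Varga resides in Velrow. Satisfied.
  (c) The claim is a property claim. Satisfied.
  (d) The amount in controversy is $2,300, which meets the $2,000 floor. Satisfied.
  (e) The claim is a property claim, not a tort claim, which satisfies one of the alternatives. Met.
  → Jurisdiction lies.
The Circuit Court of Cordale:
  (a) The operative events occurred in Cordale. Satisfied.
  (b) The amount in controversy is $2,300, within the $50,000 ceiling, which satisfies one of the alternatives. Met.
  (c) The amount in controversy is 2,300 dollars, which meets the $2,000 floor — that alternative is enough. Met.
  (d) No contract (and hence no place of execution) is alleged; the plaintiff resides in Velrow, not Cordale — every alternative fails. However, the operative events occurred in Cordale, so the 'unless' proviso supplies this condition. Met.
  (e) The property lies in Cordale, which satisfies one of the alternatives. Met.
  → The court has jurisdiction.
The Corhaven High Bench:
  (a) The defendant resides in Fenria, not Corhaven. The proviso rescues it, though: the claim is a property claim. Satisfied.
  (b) Sable Fennick resides in Fenria. Met.
  (c) The plaintiff resides in Velrow, which is not Corhaven. Met.
  (d) The amount in controversy is 2,300 dollars, within the 50,000 dollars ceiling. Condition met.
  (e) The claim is a property claim, not a contract claim, so this disjunct is met. The exception is not triggered, since the defendant resides in Fenria, not Corhaven. Met.
  → All conditions met; jurisdiction exists.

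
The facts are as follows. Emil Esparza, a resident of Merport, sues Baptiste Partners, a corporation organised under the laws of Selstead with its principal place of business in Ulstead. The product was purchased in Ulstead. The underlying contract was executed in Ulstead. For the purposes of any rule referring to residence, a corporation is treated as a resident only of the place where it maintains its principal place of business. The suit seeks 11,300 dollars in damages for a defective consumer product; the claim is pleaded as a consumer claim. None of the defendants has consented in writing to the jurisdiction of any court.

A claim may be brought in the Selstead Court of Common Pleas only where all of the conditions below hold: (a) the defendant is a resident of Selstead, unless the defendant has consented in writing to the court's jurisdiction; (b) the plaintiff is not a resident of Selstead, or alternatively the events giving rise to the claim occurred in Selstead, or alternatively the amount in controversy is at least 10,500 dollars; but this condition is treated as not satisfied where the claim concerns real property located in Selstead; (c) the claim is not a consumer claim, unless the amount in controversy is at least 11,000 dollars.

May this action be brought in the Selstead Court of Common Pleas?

The Selstead Court of Common Pleas:
  (a) The defendant resides in Ulstead, not Selstead. And no such written consent has been filed, so the proviso does not save it. Not satisfied.
  (b) The plaintiff resides in Merport, which is not Selstead, which satisfies one of the alternatives. And the carve-out is inapplicable — the claim does not concern real property. Satisfied.
  (c) The claim is a consumer claim. The proviso rescues it, though: the amount in controversy is 11,300 dollars, which meets the USD 11,000 floor. Satisfied.
  → Not every requirement is met — no jurisdiction.

No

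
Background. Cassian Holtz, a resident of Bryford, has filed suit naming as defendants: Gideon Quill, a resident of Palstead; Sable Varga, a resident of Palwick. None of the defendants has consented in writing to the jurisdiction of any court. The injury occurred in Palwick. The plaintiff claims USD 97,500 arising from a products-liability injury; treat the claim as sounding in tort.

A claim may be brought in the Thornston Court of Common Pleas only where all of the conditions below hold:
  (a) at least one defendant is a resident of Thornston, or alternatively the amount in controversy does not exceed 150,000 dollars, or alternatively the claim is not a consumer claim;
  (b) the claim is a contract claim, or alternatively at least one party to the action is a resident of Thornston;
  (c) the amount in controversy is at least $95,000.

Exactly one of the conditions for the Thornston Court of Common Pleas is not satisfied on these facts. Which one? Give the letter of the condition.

(b)

The Thornston Court of Common Pleas:
  (a) The amount in controversy is 97,500 dollars, within the 150,000 dollars ceiling — that alternative is enough. Met.
  (b) The claim is a tort claim, not a contract claim; no party resides in Thornston — every alternative fails. Condition not met.
  (c) The amount in controversy is USD 97,500, which meets the 95,000 dollars floor. Condition met.
Only condition (b) fails.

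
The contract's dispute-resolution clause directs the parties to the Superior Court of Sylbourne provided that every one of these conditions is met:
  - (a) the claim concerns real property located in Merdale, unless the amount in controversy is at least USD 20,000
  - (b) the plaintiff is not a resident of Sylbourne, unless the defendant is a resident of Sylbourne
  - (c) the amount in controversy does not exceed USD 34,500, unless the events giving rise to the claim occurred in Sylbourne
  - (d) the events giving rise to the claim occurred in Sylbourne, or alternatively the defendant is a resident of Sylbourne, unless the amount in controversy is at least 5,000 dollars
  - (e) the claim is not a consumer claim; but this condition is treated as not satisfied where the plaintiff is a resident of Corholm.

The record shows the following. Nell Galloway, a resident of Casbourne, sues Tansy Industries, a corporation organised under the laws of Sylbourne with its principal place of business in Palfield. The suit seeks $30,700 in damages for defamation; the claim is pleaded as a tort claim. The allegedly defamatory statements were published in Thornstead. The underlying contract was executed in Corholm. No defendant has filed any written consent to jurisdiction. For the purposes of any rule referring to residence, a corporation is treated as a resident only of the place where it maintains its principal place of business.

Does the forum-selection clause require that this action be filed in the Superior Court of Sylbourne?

Yes

The Superior Court of Sylbourne:
  (a) The claim does not concern real property. However, the amount in controversy is $30,700, which meets the USD 20,000 floor, so the 'unless' proviso supplies this condition. Condition met.
  (b) The plaintiff resides in Casbourne, which is not Sylbourne. Satisfied.
  (c) The amount in controversy is USD 30,700, within the USD 34,500 ceiling. Satisfied.
  (d) The operative events occurred in Thornstead, not Sylbourne; the defendant resides in Palfield, not Sylbourne — none of the alternatives is met. However, the amount in controversy is 30,700 dollars, which meets the 5,000 dollars floor, so the 'unless' proviso supplies this condition. Met.
  (e) The claim is a tort claim, not a consumer claim. The exception is not triggered, since the plaintiff resides in Casbourne, not Corholm. Condition met.
  → Forum clause is triggered.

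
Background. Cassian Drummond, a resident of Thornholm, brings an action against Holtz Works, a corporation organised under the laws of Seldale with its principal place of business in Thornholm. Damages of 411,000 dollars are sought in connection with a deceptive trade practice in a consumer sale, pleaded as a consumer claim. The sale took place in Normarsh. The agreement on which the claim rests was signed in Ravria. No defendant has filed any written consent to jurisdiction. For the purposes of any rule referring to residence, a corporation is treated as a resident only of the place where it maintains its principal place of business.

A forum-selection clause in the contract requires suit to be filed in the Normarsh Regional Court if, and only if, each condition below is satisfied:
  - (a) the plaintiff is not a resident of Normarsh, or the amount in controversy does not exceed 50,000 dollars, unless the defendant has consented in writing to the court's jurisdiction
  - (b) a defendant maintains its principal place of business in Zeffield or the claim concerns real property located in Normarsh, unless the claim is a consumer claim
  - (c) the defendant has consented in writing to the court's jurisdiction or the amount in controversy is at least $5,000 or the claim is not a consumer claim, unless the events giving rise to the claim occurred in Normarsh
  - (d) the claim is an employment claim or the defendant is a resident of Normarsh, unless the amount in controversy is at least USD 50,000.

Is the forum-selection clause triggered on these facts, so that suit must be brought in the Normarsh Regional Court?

Yes

The Normarsh Regional Court:
  (a) The plaintiff resides in Thornholm, which is not Normarsh, so this disjunct is met. Met.
  (b) The corporate defendant(s) have their principal place of business in Thornholm, not Zeffield; the claim does not concern real property — every alternative fails. However, the claim is a consumer claim, so the 'unless' proviso supplies this condition. Met.
  (c) The amount in controversy is 411,000 dollars, which meets the $5,000 floor — that alternative is enough. Condition met.
  (d) The claim is a consumer claim, not an employment claim; the defendant resides in Thornholm, not Normarsh — every alternative fails. The proviso rescues it, though: the amount in controversy is USD 411,000, which meets the USD 50,000 floor. Met.
  → Forum clause is triggered.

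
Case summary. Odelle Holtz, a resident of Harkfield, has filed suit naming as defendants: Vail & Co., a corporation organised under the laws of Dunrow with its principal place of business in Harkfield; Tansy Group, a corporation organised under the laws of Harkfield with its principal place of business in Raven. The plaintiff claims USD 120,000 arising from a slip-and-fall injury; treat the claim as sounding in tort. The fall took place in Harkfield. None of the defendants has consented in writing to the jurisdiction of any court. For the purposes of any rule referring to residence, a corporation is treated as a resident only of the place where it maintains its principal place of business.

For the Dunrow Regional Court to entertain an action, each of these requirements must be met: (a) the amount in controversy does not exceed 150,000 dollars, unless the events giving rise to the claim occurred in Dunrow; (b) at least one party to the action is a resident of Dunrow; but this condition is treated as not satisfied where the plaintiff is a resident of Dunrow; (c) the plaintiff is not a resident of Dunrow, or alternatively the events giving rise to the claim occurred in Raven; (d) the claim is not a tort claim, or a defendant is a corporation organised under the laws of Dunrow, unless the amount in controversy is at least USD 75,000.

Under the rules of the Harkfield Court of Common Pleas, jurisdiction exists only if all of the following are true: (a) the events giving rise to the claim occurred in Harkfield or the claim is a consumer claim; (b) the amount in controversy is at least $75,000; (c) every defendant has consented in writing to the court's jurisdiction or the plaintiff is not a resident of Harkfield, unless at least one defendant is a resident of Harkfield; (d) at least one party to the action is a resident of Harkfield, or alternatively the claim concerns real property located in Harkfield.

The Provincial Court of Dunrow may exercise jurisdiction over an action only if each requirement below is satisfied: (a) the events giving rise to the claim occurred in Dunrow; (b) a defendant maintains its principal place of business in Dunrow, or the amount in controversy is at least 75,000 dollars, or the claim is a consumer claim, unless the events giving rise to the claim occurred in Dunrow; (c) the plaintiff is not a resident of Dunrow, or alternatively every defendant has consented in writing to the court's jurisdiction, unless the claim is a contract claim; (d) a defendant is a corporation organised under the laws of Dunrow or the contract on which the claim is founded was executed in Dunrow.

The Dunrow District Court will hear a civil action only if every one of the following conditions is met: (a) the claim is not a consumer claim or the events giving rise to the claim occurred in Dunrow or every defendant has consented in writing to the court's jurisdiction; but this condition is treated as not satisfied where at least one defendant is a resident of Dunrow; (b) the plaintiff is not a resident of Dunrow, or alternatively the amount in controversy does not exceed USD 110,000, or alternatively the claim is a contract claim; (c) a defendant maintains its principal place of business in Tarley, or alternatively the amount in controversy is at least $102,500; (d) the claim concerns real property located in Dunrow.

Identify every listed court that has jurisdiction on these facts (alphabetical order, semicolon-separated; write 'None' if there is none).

the Harkfield Court of Common Pleas

The Dunrow Regional Court:
  (a) The amount in controversy is USD 120,000, within the $150,000 ceiling. Met.
  (b) No party resides in Dunrow. Condition not met.
  (c) The plaintiff resides in Harkfield, which is not Dunrow — that alternative is enough. Met.
  (d) Vail & Co. is organised under the laws of Dunrow, which satisfies one of the alternatives. Condition met.
  → Not every requirement is met — no jurisdiction.
The Harkfield Court of Common Pleas:
  (a) The operative events occurred in Harkfield, so one alternative holds. Met.
  (b) The amount in controversy is $120,000, which meets the USD 75,000 floor. Condition met.
  (c) No such written consent has been filed; the plaintiff resides in Harkfield — no alternative holds. However, Vail & Co. resides in Harkfield, so the 'unless' proviso supplies this condition. Condition met.
  (d) Odelle Holtz resides in Harkfield — that alternative is enough. Condition met.
  → Jurisdiction lies.
The Provincial Court of Dunrow:
  (a) The operative events occurred in Harkfield, not Dunrow. Fails.
  (b) The amount in controversy is 120,000 dollars, which meets the 75,000 dollars floor, which satisfies one of the alternatives. Condition met.
  (c) The plaintiff resides in Harkfield, which is not Dunrow, so one alternative holds. Met.
  (d) Vail & Co. is organised under the laws of Dunrow, which satisfies one of the alternatives. Satisfied.
  → Not every requirement is met — no jurisdiction.
The Dunrow District Court:
  (a) The claim is a tort claim, not a consumer claim, so this disjunct is met. The exception is not triggered, since no defendant resides in Dunrow (they reside in Harkfield, Raven). Condition met.
  (b) The plaintiff resides in Harkfield, which is not Dunrow, so this disjunct is met. Satisfied.
  (c) The amount in controversy is USD 120,000, which meets the USD 102,500 floor, so this disjunct is met. Satisfied.
  (d) The claim does not concern real property. Condition not met.
  → Not every requirement is met — no jurisdiction.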